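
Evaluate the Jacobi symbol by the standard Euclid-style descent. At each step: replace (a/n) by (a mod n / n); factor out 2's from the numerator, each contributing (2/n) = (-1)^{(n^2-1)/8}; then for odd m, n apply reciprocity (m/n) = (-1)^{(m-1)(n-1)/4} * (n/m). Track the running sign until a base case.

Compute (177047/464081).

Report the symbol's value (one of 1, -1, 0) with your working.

1

reciprocity: (177047/464081) = +1·(464081/177047) since 177047 mod 4 = 3, 464081 mod 4 = 1; sign now +1
(464081/177047) = (109987/177047)   [reduce mod 177047]
reciprocity: (109987/177047) = -1·(177047/109987) since 109987 mod 4 = 3, 177047 mod 4 = 3; sign now -1
(177047/109987) = (67060/109987)   [reduce mod 109987]
67060 = 2^2·16765; (2/109987) = -1 since 109987 mod 8 = 3, so (67060/109987) = (-1)^2·(16765/109987); sign now -1
reciprocity: (16765/109987) = +1·(109987/16765) since 16765 mod 4 = 1, 109987 mod 4 = 3; sign now -1
(109987/16765) = (9397/16765)   [reduce mod 16765]
reciprocity: (9397/16765) = +1·(16765/9397) since 9397 mod 4 = 1, 16765 mod 4 = 1; sign now -1
(16765/9397) = (7368/9397)   [reduce mod 9397]
7368 = 2^3·921; (2/9397) = -1 since 9397 mod 8 = 5, so (7368/9397) = (-1)^3·(921/9397); sign now +1
reciprocity: (921/9397) = +1·(9397/921) since 921 mod 4 = 1, 9397 mod 4 = 1; sign now +1
(9397/921) = (187/921)   [reduce mod 921]
reciprocity: (187/921) = +1·(921/187) since 187 mod 4 = 3, 921 mod 4 = 1; sign now +1
(921/187) = (173/187)   [reduce mod 187]
reciprocity: (173/187) = +1·(187/173) since 173 mod 4 = 1, 187 mod 4 = 3; sign now +1
(187/173) = (14/173)   [reduce mod 173]
14 = 2^1·7; (2/173) = -1 since 173 mod 8 = 5, so (14/173) = (-1)^1·(7/173); sign now -1
reciprocity: (7/173) = +1·(173/7) since 7 mod 4 = 3, 173 mod 4 = 1; sign now -1
(173/7) = (5/7)   [reduce mod 7]
reciprocity: (5/7) = +1·(7/5) since 5 mod 4 = 1, 7 mod 4 = 3; sign now -1
(7/5) = (2/5)   [reduce mod 5]
2 = 2^1·1; (2/5) = -1 since 5 mod 8 = 5, so (2/5) = (-1)^1·(1/5); sign now +1
(1/5) = 1; final value = sign = +1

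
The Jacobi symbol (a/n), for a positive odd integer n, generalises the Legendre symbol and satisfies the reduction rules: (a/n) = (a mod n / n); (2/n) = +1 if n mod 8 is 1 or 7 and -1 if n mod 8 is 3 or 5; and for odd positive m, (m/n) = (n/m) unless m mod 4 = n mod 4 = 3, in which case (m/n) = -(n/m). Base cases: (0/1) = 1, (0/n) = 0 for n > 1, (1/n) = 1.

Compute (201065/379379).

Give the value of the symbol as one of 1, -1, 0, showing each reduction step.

flip (201065/379379) -> (379379/201065): both odd, 201065 mod 4 = 1, 379379 mod 4 = 3, so the flip contributes +1; sign now +1
(379379/201065): 379379 mod 201065 = 178314, so (379379/201065) = (178314/201065)
factor out 2^1: 178314 = 2^1·89157; with 201065 mod 8 = 1, (2/201065) = +1; sign now +1; continue with (89157/201065)
flip (89157/201065) -> (201065/89157): both odd, 89157 mod 4 = 1, 201065 mod 4 = 1, so the flip contributes +1; sign now +1
(201065/89157): 201065 mod 89157 = 22751, so (201065/89157) = (22751/89157)
flip (22751/89157) -> (89157/22751): both odd, 22751 mod 4 = 3, 89157 mod 4 = 1, so the flip contributes +1; sign now +1
(89157/22751): 89157 mod 22751 = 20904, so (89157/22751) = (20904/22751)
factor out 2^3: 20904 = 2^3·2613; with 22751 mod 8 = 7, (2/22751) = +1; sign now +1; continue with (2613/22751)
flip (2613/22751) -> (22751/2613): both odd, 2613 mod 4 = 1, 22751 mod 4 = 3, so the flip contributes +1; sign now +1
(22751/2613): 22751 mod 2613 = 1847, so (22751/2613) = (1847/2613)
flip (1847/2613) -> (2613/1847): both odd, 1847 mod 4 = 3, 2613 mod 4 = 1, so the flip contributes +1; sign now +1
(2613/1847): 2613 mod 1847 = 766, so (2613/1847) = (766/1847)
factor out 2^1: 766 = 2^1·383; with 1847 mod 8 = 7, (2/1847) = +1; sign now +1; continue with (383/1847)
flip (383/1847) -> (1847/383): both odd, 383 mod 4 = 3, 1847 mod 4 = 3, so the flip contributes -1; sign now -1
(1847/383): 1847 mod 383 = 315, so (1847/383) = (315/383)
flip (315/383) -> (383/315): both odd, 315 mod 4 = 3, 383 mod 4 = 3, so the flip contributes -1; sign now +1
(383/315): 383 mod 315 = 68, so (383/315) = (68/315)
factor out 2^2: 68 = 2^2·17; with 315 mod 8 = 3, (2/315) = -1; sign now +1; continue with (17/315)
flip (17/315) -> (315/17): both odd, 17 mod 4 = 1, 315 mod 4 = 3, so the flip contributes +1; sign now +1
(315/17): 315 mod 17 = 9, so (315/17) = (9/17)
flip (9/17) -> (17/9): both odd, 9 mod 4 = 1, 17 mod 4 = 1, so the flip contributes +1; sign now +1
(17/9): 17 mod 9 = 8, so (17/9) = (8/9)
factor out 2^3: 8 = 2^3·1; with 9 mod 8 = 1, (2/9) = +1; sign now +1; continue with (1/9)
reached (1/9) = 1, so the symbol is +1

1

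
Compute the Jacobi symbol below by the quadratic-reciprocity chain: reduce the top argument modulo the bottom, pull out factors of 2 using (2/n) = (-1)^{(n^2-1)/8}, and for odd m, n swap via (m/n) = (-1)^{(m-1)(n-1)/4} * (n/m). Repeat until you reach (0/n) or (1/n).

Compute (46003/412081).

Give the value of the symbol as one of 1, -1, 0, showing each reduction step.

1

reciprocity: (46003/412081) = +1·(412081/46003) since 46003 mod 4 = 3, 412081 mod 4 = 1; sign now +1
(412081/46003) = (44057/46003)   [reduce mod 46003]
reciprocity: (44057/46003) = +1·(46003/44057) since 44057 mod 4 = 1, 46003 mod 4 = 3; sign now +1
(46003/44057) = (1946/44057)   [reduce mod 44057]
1946 = 2^1·973; (2/44057) = +1 since 44057 mod 8 = 1, so (1946/44057) = (+1)^1·(973/44057); sign now +1
reciprocity: (973/44057) = +1·(44057/973) since 973 mod 4 = 1, 44057 mod 4 = 1; sign now +1
(44057/973) = (272/973)   [reduce mod 973]
272 = 2^4·17; (2/973) = -1 since 973 mod 8 = 5, so (272/973) = (-1)^4·(17/973); sign now +1
reciprocity: (17/973) = +1·(973/17) since 17 mod 4 = 1, 973 mod 4 = 1; sign now +1
(973/17) = (4/17)   [reduce mod 17]
4 = 2^2·1; (2/17) = +1 since 17 mod 8 = 1, so (4/17) = (+1)^2·(1/17); sign now +1
(1/17) = 1; final value = sign = +1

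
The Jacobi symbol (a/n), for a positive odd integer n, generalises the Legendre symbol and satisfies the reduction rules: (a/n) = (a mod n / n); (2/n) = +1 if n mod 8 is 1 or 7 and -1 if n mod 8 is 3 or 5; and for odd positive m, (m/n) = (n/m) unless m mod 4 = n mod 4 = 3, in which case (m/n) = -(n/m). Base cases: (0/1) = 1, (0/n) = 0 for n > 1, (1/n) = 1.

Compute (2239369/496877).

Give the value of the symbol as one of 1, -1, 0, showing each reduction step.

(2239369/496877): 2239369 mod 496877 = 251861, so (2239369/496877) = (251861/496877)
flip (251861/496877) -> (496877/251861): both odd, 251861 mod 4 = 1, 496877 mod 4 = 1, so the flip contributes +1; sign now +1
(496877/251861): 496877 mod 251861 = 245016, so (496877/251861) = (245016/251861)
factor out 2^3: 245016 = 2^3·30627; with 251861 mod 8 = 5, (2/251861) = -1; sign now -1; continue with (30627/251861)
flip (30627/251861) -> (251861/30627): both odd, 30627 mod 4 = 3, 251861 mod 4 = 1, so the flip contributes +1; sign now -1
(251861/30627): 251861 mod 30627 = 6845, so (251861/30627) = (6845/30627)
flip (6845/30627) -> (30627/6845): both odd, 6845 mod 4 = 1, 30627 mod 4 = 3, so the flip contributes +1; sign now -1
(30627/6845): 30627 mod 6845 = 3247, so (30627/6845) = (3247/6845)
flip (3247/6845) -> (6845/3247): both odd, 3247 mod 4 = 3, 6845 mod 4 = 1, so the flip contributes +1; sign now -1
(6845/3247): 6845 mod 3247 = 351, so (6845/3247) = (351/3247)
flip (351/3247) -> (3247/351): both odd, 351 mod 4 = 3, 3247 mod 4 = 3, so the flip contributes -1; sign now +1
(3247/351): 3247 mod 351 = 88, so (3247/351) = (88/351)
factor out 2^3: 88 = 2^3·11; with 351 mod 8 = 7, (2/351) = +1; sign now +1; continue with (11/351)
flip (11/351) -> (351/11): both odd, 11 mod 4 = 3, 351 mod 4 = 3, so the flip contributes -1; sign now -1
(351/11): 351 mod 11 = 10, so (351/11) = (10/11)
factor out 2^1: 10 = 2^1·5; with 11 mod 8 = 3, (2/11) = -1; sign now +1; continue with (5/11)
flip (5/11) -> (11/5): both odd, 5 mod 4 = 1, 11 mod 4 = 3, so the flip contributes +1; sign now +1
(11/5): 11 mod 5 = 1, so (11/5) = (1/5)
reached (1/5) = 1, so the symbol is +1

1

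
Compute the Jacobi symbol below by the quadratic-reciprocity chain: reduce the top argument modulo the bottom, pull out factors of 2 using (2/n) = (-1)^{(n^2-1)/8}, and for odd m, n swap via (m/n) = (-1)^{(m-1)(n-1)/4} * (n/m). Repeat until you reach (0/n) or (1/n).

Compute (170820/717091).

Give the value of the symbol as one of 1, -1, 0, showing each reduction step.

factor out 2^2: 170820 = 2^2·42705; with 717091 mod 8 = 3, (2/717091) = -1; sign now +1; continue with (42705/717091)
flip (42705/717091) -> (717091/42705): both odd, 42705 mod 4 = 1, 717091 mod 4 = 3, so the flip contributes +1; sign now +1
(717091/42705): 717091 mod 42705 = 33811, so (717091/42705) = (33811/42705)
flip (33811/42705) -> (42705/33811): both odd, 33811 mod 4 = 3, 42705 mod 4 = 1, so the flip contributes +1; sign now +1
(42705/33811): 42705 mod 33811 = 8894, so (42705/33811) = (8894/33811)
factor out 2^1: 8894 = 2^1·4447; with 33811 mod 8 = 3, (2/33811) = -1; sign now -1; continue with (4447/33811)
flip (4447/33811) -> (33811/4447): both odd, 4447 mod 4 = 3, 33811 mod 4 = 3, so the flip contributes -1; sign now +1
(33811/4447): 33811 mod 4447 = 2682, so (33811/4447) = (2682/4447)
factor out 2^1: 2682 = 2^1·1341; with 4447 mod 8 = 7, (2/4447) = +1; sign now +1; continue with (1341/4447)
flip (1341/4447) -> (4447/1341): both odd, 1341 mod 4 = 1, 4447 mod 4 = 3, so the flip contributes +1; sign now +1
(4447/1341): 4447 mod 1341 = 424, so (4447/1341) = (424/1341)
factor out 2^3: 424 = 2^3·53; with 1341 mod 8 = 5, (2/1341) = -1; sign now -1; continue with (53/1341)
flip (53/1341) -> (1341/53): both odd, 53 mod 4 = 1, 1341 mod 4 = 1, so the flip contributes +1; sign now -1
(1341/53): 1341 mod 53 = 16, so (1341/53) = (16/53)
factor out 2^4: 16 = 2^4·1; with 53 mod 8 = 5, (2/53) = -1; sign now -1; continue with (1/53)
reached (1/53) = 1, so the symbol is -1

-1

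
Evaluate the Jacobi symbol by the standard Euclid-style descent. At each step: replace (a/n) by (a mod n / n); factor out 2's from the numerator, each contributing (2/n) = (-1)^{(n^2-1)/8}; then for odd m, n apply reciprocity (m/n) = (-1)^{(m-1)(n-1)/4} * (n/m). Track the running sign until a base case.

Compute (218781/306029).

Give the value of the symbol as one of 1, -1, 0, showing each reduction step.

flip (218781/306029) -> (306029/218781): both odd, 218781 mod 4 = 1, 306029 mod 4 = 1, so the flip contributes +1; sign now +1
(306029/218781): 306029 mod 218781 = 87248, so (306029/218781) = (87248/218781)
factor out 2^4: 87248 = 2^4·5453; with 218781 mod 8 = 5, (2/218781) = -1; sign now +1; continue with (5453/218781)
flip (5453/218781) -> (218781/5453): both odd, 5453 mod 4 = 1, 218781 mod 4 = 1, so the flip contributes +1; sign now +1
(218781/5453): 218781 mod 5453 = 661, so (218781/5453) = (661/5453)
flip (661/5453) -> (5453/661): both odd, 661 mod 4 = 1, 5453 mod 4 = 1, so the flip contributes +1; sign now +1
(5453/661): 5453 mod 661 = 165, so (5453/661) = (165/661)
flip (165/661) -> (661/165): both odd, 165 mod 4 = 1, 661 mod 4 = 1, so the flip contributes +1; sign now +1
(661/165): 661 mod 165 = 1, so (661/165) = (1/165)
reached (1/165) = 1, so the symbol is +1

1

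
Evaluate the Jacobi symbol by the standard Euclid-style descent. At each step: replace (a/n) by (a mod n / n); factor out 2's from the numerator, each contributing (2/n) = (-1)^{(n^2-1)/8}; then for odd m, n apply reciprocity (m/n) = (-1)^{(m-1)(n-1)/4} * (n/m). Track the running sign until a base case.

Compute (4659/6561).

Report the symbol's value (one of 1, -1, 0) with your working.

0

reciprocity: (4659/6561) = +1·(6561/4659) since 4659 mod 4 = 3, 6561 mod 4 = 1; sign now +1
(6561/4659) = (1902/4659)   [reduce mod 4659]
1902 = 2^1·951; (2/4659) = -1 since 4659 mod 8 = 3, so (1902/4659) = (-1)^1·(951/4659); sign now -1
reciprocity: (951/4659) = -1·(4659/951) since 951 mod 4 = 3, 4659 mod 4 = 3; sign now +1
(4659/951) = (855/951)   [reduce mod 951]
reciprocity: (855/951) = -1·(951/855) since 855 mod 4 = 3, 951 mod 4 = 3; sign now -1
(951/855) = (96/855)   [reduce mod 855]
96 = 2^5·3; (2/855) = +1 since 855 mod 8 = 7, so (96/855) = (+1)^5·(3/855); sign now -1
reciprocity: (3/855) = -1·(855/3) since 3 mod 4 = 3, 855 mod 4 = 3; sign now +1
(855/3) = (0/3)   [reduce mod 3]
(0/3) = 0   [gcd(a, n) > 1]; final value = 0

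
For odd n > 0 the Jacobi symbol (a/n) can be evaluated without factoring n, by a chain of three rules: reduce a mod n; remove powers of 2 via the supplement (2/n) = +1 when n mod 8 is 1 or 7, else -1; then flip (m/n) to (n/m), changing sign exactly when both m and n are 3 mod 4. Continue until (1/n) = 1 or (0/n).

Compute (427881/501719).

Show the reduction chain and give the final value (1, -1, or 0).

reciprocity: (427881/501719) = +1·(501719/427881) since 427881 mod 4 = 1, 501719 mod 4 = 3; sign now +1
(501719/427881) = (73838/427881)   [reduce mod 427881]
73838 = 2^1·36919; (2/427881) = +1 since 427881 mod 8 = 1, so (73838/427881) = (+1)^1·(36919/427881); sign now +1
reciprocity: (36919/427881) = +1·(427881/36919) since 36919 mod 4 = 3, 427881 mod 4 = 1; sign now +1
(427881/36919) = (21772/36919)   [reduce mod 36919]
21772 = 2^2·5443; (2/36919) = +1 since 36919 mod 8 = 7, so (21772/36919) = (+1)^2·(5443/36919); sign now +1
reciprocity: (5443/36919) = -1·(36919/5443) since 5443 mod 4 = 3, 36919 mod 4 = 3; sign now -1
(36919/5443) = (4261/5443)   [reduce mod 5443]
reciprocity: (4261/5443) = +1·(5443/4261) since 4261 mod 4 = 1, 5443 mod 4 = 3; sign now -1
(5443/4261) = (1182/4261)   [reduce mod 4261]
1182 = 2^1·591; (2/4261) = -1 since 4261 mod 8 = 5, so (1182/4261) = (-1)^1·(591/4261); sign now +1
reciprocity: (591/4261) = +1·(4261/591) since 591 mod 4 = 3, 4261 mod 4 = 1; sign now +1
(4261/591) = (124/591)   [reduce mod 591]
124 = 2^2·31; (2/591) = +1 since 591 mod 8 = 7, so (124/591) = (+1)^2·(31/591); sign now +1
reciprocity: (31/591) = -1·(591/31) since 31 mod 4 = 3, 591 mod 4 = 3; sign now -1
(591/31) = (2/31)   [reduce mod 31]
2 = 2^1·1; (2/31) = +1 since 31 mod 8 = 7, so (2/31) = (+1)^1·(1/31); sign now -1
(1/31) = 1; final value = sign = -1

-1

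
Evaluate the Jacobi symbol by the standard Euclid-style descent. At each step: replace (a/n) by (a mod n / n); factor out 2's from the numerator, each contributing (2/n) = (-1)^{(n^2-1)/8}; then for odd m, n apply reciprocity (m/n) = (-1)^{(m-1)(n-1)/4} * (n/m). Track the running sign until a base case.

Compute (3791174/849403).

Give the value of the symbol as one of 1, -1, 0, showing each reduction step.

(3791174/849403): 3791174 mod 849403 = 393562, so (3791174/849403) = (393562/849403)
factor out 2^1: 393562 = 2^1·196781; with 849403 mod 8 = 3, (2/849403) = -1; sign now -1; continue with (196781/849403)
flip (196781/849403) -> (849403/196781): both odd, 196781 mod 4 = 1, 849403 mod 4 = 3, so the flip contributes +1; sign now -1
(849403/196781): 849403 mod 196781 = 62279, so (849403/196781) = (62279/196781)
flip (62279/196781) -> (196781/62279): both odd, 62279 mod 4 = 3, 196781 mod 4 = 1, so the flip contributes +1; sign now -1
(196781/62279): 196781 mod 62279 = 9944, so (196781/62279) = (9944/62279)
factor out 2^3: 9944 = 2^3·1243; with 62279 mod 8 = 7, (2/62279) = +1; sign now -1; continue with (1243/62279)
flip (1243/62279) -> (62279/1243): both odd, 1243 mod 4 = 3, 62279 mod 4 = 3, so the flip contributes -1; sign now +1
(62279/1243): 62279 mod 1243 = 129, so (62279/1243) = (129/1243)
flip (129/1243) -> (1243/129): both odd, 129 mod 4 = 1, 1243 mod 4 = 3, so the flip contributes +1; sign now +1
(1243/129): 1243 mod 129 = 82, so (1243/129) = (82/129)
factor out 2^1: 82 = 2^1·41; with 129 mod 8 = 1, (2/129) = +1; sign now +1; continue with (41/129)
flip (41/129) -> (129/41): both odd, 41 mod 4 = 1, 129 mod 4 = 1, so the flip contributes +1; sign now +1
(129/41): 129 mod 41 = 6, so (129/41) = (6/41)
factor out 2^1: 6 = 2^1·3; with 41 mod 8 = 1, (2/41) = +1; sign now +1; continue with (3/41)
flip (3/41) -> (41/3): both odd, 3 mod 4 = 3, 41 mod 4 = 1, so the flip contributes +1; sign now +1
(41/3): 41 mod 3 = 2, so (41/3) = (2/3)
factor out 2^1: 2 = 2^1·1; with 3 mod 8 = 3, (2/3) = -1; sign now -1; continue with (1/3)
reached (1/3) = 1, so the symbol is -1

-1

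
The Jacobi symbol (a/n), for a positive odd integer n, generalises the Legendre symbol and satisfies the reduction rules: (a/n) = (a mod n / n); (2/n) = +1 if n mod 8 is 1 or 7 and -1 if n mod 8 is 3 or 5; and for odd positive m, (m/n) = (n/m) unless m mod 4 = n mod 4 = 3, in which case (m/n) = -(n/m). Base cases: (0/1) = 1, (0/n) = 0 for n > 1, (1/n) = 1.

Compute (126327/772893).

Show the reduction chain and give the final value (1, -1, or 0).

flip (126327/772893) -> (772893/126327): both odd, 126327 mod 4 = 3, 772893 mod 4 = 1, so the flip contributes +1; sign now +1
(772893/126327): 772893 mod 126327 = 14931, so (772893/126327) = (14931/126327)
flip (14931/126327) -> (126327/14931): both odd, 14931 mod 4 = 3, 126327 mod 4 = 3, so the flip contributes -1; sign now -1
(126327/14931): 126327 mod 14931 = 6879, so (126327/14931) = (6879/14931)
flip (6879/14931) -> (14931/6879): both odd, 6879 mod 4 = 3, 14931 mod 4 = 3, so the flip contributes -1; sign now +1
(14931/6879): 14931 mod 6879 = 1173, so (14931/6879) = (1173/6879)
flip (1173/6879) -> (6879/1173): both odd, 1173 mod 4 = 1, 6879 mod 4 = 3, so the flip contributes +1; sign now +1
(6879/1173): 6879 mod 1173 = 1014, so (6879/1173) = (1014/1173)
factor out 2^1: 1014 = 2^1·507; with 1173 mod 8 = 5, (2/1173) = -1; sign now -1; continue with (507/1173)
flip (507/1173) -> (1173/507): both odd, 507 mod 4 = 3, 1173 mod 4 = 1, so the flip contributes +1; sign now -1
(1173/507): 1173 mod 507 = 159, so (1173/507) = (159/507)
flip (159/507) -> (507/159): both odd, 159 mod 4 = 3, 507 mod 4 = 3, so the flip contributes -1; sign now +1
(507/159): 507 mod 159 = 30, so (507/159) = (30/159)
factor out 2^1: 30 = 2^1·15; with 159 mod 8 = 7, (2/159) = +1; sign now +1; continue with (15/159)
flip (15/159) -> (159/15): both odd, 15 mod 4 = 3, 159 mod 4 = 3, so the flip contributes -1; sign now -1
(159/15): 159 mod 15 = 9, so (159/15) = (9/15)
flip (9/15) -> (15/9): both odd, 9 mod 4 = 1, 15 mod 4 = 3, so the flip contributes +1; sign now -1
(15/9): 15 mod 9 = 6, so (15/9) = (6/9)
factor out 2^1: 6 = 2^1·3; with 9 mod 8 = 1, (2/9) = +1; sign now -1; continue with (3/9)
flip (3/9) -> (9/3): both odd, 3 mod 4 = 3, 9 mod 4 = 1, so the flip contributes +1; sign now -1
(9/3): 9 mod 3 = 0, so (9/3) = (0/3)
reached (0/3); gcd(a, n) > 1, so (0/3) = 0 and the symbol is 0

0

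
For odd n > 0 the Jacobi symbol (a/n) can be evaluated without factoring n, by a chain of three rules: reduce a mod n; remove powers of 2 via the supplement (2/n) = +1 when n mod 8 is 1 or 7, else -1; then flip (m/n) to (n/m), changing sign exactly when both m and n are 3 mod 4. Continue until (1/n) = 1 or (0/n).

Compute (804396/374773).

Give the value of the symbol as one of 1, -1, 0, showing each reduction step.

1

(804396/374773): 804396 mod 374773 = 54850, so (804396/374773) = (54850/374773)
factor out 2^1: 54850 = 2^1·27425; with 374773 mod 8 = 5, (2/374773) = -1; sign now -1; continue with (27425/374773)
flip (27425/374773) -> (374773/27425): both odd, 27425 mod 4 = 1, 374773 mod 4 = 1, so the flip contributes +1; sign now -1
(374773/27425): 374773 mod 27425 = 18248, so (374773/27425) = (18248/27425)
factor out 2^3: 18248 = 2^3·2281; with 27425 mod 8 = 1, (2/27425) = +1; sign now -1; continue with (2281/27425)
flip (2281/27425) -> (27425/2281): both odd, 2281 mod 4 = 1, 27425 mod 4 = 1, so the flip contributes +1; sign now -1
(27425/2281): 27425 mod 2281 = 53, so (27425/2281) = (53/2281)
flip (53/2281) -> (2281/53): both odd, 53 mod 4 = 1, 2281 mod 4 = 1, so the flip contributes +1; sign now -1
(2281/53): 2281 mod 53 = 2, so (2281/53) = (2/53)
factor out 2^1: 2 = 2^1·1; with 53 mod 8 = 5, (2/53) = -1; sign now +1; continue with (1/53)
reached (1/53) = 1, so the symbol is +1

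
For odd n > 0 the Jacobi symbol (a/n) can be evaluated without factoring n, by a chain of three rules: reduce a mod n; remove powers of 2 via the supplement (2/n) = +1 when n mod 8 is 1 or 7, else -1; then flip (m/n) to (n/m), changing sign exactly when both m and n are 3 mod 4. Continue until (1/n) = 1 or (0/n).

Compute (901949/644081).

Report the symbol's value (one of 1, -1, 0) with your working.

(901949/644081) = (257868/644081)   [reduce mod 644081]
257868 = 2^2·64467; (2/644081) = +1 since 644081 mod 8 = 1, so (257868/644081) = (+1)^2·(64467/644081); sign now +1
reciprocity: (64467/644081) = +1·(644081/64467) since 64467 mod 4 = 3, 644081 mod 4 = 1; sign now +1
(644081/64467) = (63878/64467)   [reduce mod 64467]
63878 = 2^1·31939; (2/64467) = -1 since 64467 mod 8 = 3, so (63878/64467) = (-1)^1·(31939/64467); sign now -1
reciprocity: (31939/64467) = -1·(64467/31939) since 31939 mod 4 = 3, 64467 mod 4 = 3; sign now +1
(64467/31939) = (589/31939)   [reduce mod 31939]
reciprocity: (589/31939) = +1·(31939/589) since 589 mod 4 = 1, 31939 mod 4 = 3; sign now +1
(31939/589) = (133/589)   [reduce mod 589]
reciprocity: (133/589) = +1·(589/133) since 133 mod 4 = 1, 589 mod 4 = 1; sign now +1
(589/133) = (57/133)   [reduce mod 133]
reciprocity: (57/133) = +1·(133/57) since 57 mod 4 = 1, 133 mod 4 = 1; sign now +1
(133/57) = (19/57)   [reduce mod 57]
reciprocity: (19/57) = +1·(57/19) since 19 mod 4 = 3, 57 mod 4 = 1; sign now +1
(57/19) = (0/19)   [reduce mod 19]
(0/19) = 0   [gcd(a, n) > 1]; final value = 0

0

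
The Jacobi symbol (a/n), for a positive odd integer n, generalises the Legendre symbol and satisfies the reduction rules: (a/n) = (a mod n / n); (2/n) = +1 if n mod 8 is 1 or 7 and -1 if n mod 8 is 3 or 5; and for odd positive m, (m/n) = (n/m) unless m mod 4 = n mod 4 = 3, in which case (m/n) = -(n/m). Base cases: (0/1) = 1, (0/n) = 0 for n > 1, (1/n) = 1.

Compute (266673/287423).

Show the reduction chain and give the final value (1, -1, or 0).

flip (266673/287423) -> (287423/266673): both odd, 266673 mod 4 = 1, 287423 mod 4 = 3, so the flip contributes +1; sign now +1
(287423/266673): 287423 mod 266673 = 20750, so (287423/266673) = (20750/266673)
factor out 2^1: 20750 = 2^1·10375; with 266673 mod 8 = 1, (2/266673) = +1; sign now +1; continue with (10375/266673)
flip (10375/266673) -> (266673/10375): both odd, 10375 mod 4 = 3, 266673 mod 4 = 1, so the flip contributes +1; sign now +1
(266673/10375): 266673 mod 10375 = 7298, so (266673/10375) = (7298/10375)
factor out 2^1: 7298 = 2^1·3649; with 10375 mod 8 = 7, (2/10375) = +1; sign now +1; continue with (3649/10375)
flip (3649/10375) -> (10375/3649): both odd, 3649 mod 4 = 1, 10375 mod 4 = 3, so the flip contributes +1; sign now +1
(10375/3649): 10375 mod 3649 = 3077, so (10375/3649) = (3077/3649)
flip (3077/3649) -> (3649/3077): both odd, 3077 mod 4 = 1, 3649 mod 4 = 1, so the flip contributes +1; sign now +1
(3649/3077): 3649 mod 3077 = 572, so (3649/3077) = (572/3077)
factor out 2^2: 572 = 2^2·143; with 3077 mod 8 = 5, (2/3077) = -1; sign now +1; continue with (143/3077)
flip (143/3077) -> (3077/143): both odd, 143 mod 4 = 3, 3077 mod 4 = 1, so the flip contributes +1; sign now +1
(3077/143): 3077 mod 143 = 74, so (3077/143) = (74/143)
factor out 2^1: 74 = 2^1·37; with 143 mod 8 = 7, (2/143) = +1; sign now +1; continue with (37/143)
flip (37/143) -> (143/37): both odd, 37 mod 4 = 1, 143 mod 4 = 3, so the flip contributes +1; sign now +1
(143/37): 143 mod 37 = 32, so (143/37) = (32/37)
factor out 2^5: 32 = 2^5·1; with 37 mod 8 = 5, (2/37) = -1; sign now -1; continue with (1/37)
reached (1/37) = 1, so the symbol is -1

-1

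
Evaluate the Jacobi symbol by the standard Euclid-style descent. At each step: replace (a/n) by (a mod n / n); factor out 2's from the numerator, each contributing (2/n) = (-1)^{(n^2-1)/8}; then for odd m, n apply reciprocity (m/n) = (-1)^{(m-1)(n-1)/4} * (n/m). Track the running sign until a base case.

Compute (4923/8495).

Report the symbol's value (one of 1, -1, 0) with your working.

-1

flip (4923/8495) -> (8495/4923): both odd, 4923 mod 4 = 3, 8495 mod 4 = 3, so the flip contributes -1; sign now -1
(8495/4923): 8495 mod 4923 = 3572, so (8495/4923) = (3572/4923)
factor out 2^2: 3572 = 2^2·893; with 4923 mod 8 = 3, (2/4923) = -1; sign now -1; continue with (893/4923)
flip (893/4923) -> (4923/893): both odd, 893 mod 4 = 1, 4923 mod 4 = 3, so the flip contributes +1; sign now -1
(4923/893): 4923 mod 893 = 458, so (4923/893) = (458/893)
factor out 2^1: 458 = 2^1·229; with 893 mod 8 = 5, (2/893) = -1; sign now +1; continue with (229/893)
flip (229/893) -> (893/229): both odd, 229 mod 4 = 1, 893 mod 4 = 1, so the flip contributes +1; sign now +1
(893/229): 893 mod 229 = 206, so (893/229) = (206/229)
factor out 2^1: 206 = 2^1·103; with 229 mod 8 = 5, (2/229) = -1; sign now -1; continue with (103/229)
flip (103/229) -> (229/103): both odd, 103 mod 4 = 3, 229 mod 4 = 1, so the flip contributes +1; sign now -1
(229/103): 229 mod 103 = 23, so (229/103) = (23/103)
flip (23/103) -> (103/23): both odd, 23 mod 4 = 3, 103 mod 4 = 3, so the flip contributes -1; sign now +1
(103/23): 103 mod 23 = 11, so (103/23) = (11/23)
flip (11/23) -> (23/11): both odd, 11 mod 4 = 3, 23 mod 4 = 3, so the flip contributes -1; sign now -1
(23/11): 23 mod 11 = 1, so (23/11) = (1/11)
reached (1/11) = 1, so the symbol is -1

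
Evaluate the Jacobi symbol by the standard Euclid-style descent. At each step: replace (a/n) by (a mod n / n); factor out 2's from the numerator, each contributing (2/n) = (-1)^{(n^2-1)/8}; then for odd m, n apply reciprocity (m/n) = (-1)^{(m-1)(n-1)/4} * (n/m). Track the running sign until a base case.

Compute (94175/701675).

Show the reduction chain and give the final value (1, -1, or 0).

reciprocity: (94175/701675) = -1·(701675/94175) since 94175 mod 4 = 3, 701675 mod 4 = 3; sign now -1
(701675/94175) = (42450/94175)   [reduce mod 94175]
42450 = 2^1·21225; (2/94175) = +1 since 94175 mod 8 = 7, so (42450/94175) = (+1)^1·(21225/94175); sign now -1
reciprocity: (21225/94175) = +1·(94175/21225) since 21225 mod 4 = 1, 94175 mod 4 = 3; sign now -1
(94175/21225) = (9275/21225)   [reduce mod 21225]
reciprocity: (9275/21225) = +1·(21225/9275) since 9275 mod 4 = 3, 21225 mod 4 = 1; sign now -1
(21225/9275) = (2675/9275)   [reduce mod 9275]
reciprocity: (2675/9275) = -1·(9275/2675) since 2675 mod 4 = 3, 9275 mod 4 = 3; sign now +1
(9275/2675) = (1250/2675)   [reduce mod 2675]
1250 = 2^1·625; (2/2675) = -1 since 2675 mod 8 = 3, so (1250/2675) = (-1)^1·(625/2675); sign now -1
reciprocity: (625/2675) = +1·(2675/625) since 625 mod 4 = 1, 2675 mod 4 = 3; sign now -1
(2675/625) = (175/625)   [reduce mod 625]
reciprocity: (175/625) = +1·(625/175) since 175 mod 4 = 3, 625 mod 4 = 1; sign now -1
(625/175) = (100/175)   [reduce mod 175]
100 = 2^2·25; (2/175) = +1 since 175 mod 8 = 7, so (100/175) = (+1)^2·(25/175); sign now -1
reciprocity: (25/175) = +1·(175/25) since 25 mod 4 = 1, 175 mod 4 = 3; sign now -1
(175/25) = (0/25)   [reduce mod 25]
(0/25) = 0   [gcd(a, n) > 1]; final value = 0

0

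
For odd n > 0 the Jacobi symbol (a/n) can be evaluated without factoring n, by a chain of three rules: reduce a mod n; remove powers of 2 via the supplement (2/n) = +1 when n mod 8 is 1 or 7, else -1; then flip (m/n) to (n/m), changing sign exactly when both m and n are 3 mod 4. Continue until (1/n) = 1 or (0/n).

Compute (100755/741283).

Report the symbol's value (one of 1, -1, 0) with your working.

-1

reciprocity: (100755/741283) = -1·(741283/100755) since 100755 mod 4 = 3, 741283 mod 4 = 3; sign now -1
(741283/100755) = (35998/100755)   [reduce mod 100755]
35998 = 2^1·17999; (2/100755) = -1 since 100755 mod 8 = 3, so (35998/100755) = (-1)^1·(17999/100755); sign now +1
reciprocity: (17999/100755) = -1·(100755/17999) since 17999 mod 4 = 3, 100755 mod 4 = 3; sign now -1
(100755/17999) = (10760/17999)   [reduce mod 17999]
10760 = 2^3·1345; (2/17999) = +1 since 17999 mod 8 = 7, so (10760/17999) = (+1)^3·(1345/17999); sign now -1
reciprocity: (1345/17999) = +1·(17999/1345) since 1345 mod 4 = 1, 17999 mod 4 = 3; sign now -1
(17999/1345) = (514/1345)   [reduce mod 1345]
514 = 2^1·257; (2/1345) = +1 since 1345 mod 8 = 1, so (514/1345) = (+1)^1·(257/1345); sign now -1
reciprocity: (257/1345) = +1·(1345/257) since 257 mod 4 = 1, 1345 mod 4 = 1; sign now -1
(1345/257) = (60/257)   [reduce mod 257]
60 = 2^2·15; (2/257) = +1 since 257 mod 8 = 1, so (60/257) = (+1)^2·(15/257); sign now -1
reciprocity: (15/257) = +1·(257/15) since 15 mod 4 = 3, 257 mod 4 = 1; sign now -1
(257/15) = (2/15)   [reduce mod 15]
2 = 2^1·1; (2/15) = +1 since 15 mod 8 = 7, so (2/15) = (+1)^1·(1/15); sign now -1
(1/15) = 1; final value = sign = -1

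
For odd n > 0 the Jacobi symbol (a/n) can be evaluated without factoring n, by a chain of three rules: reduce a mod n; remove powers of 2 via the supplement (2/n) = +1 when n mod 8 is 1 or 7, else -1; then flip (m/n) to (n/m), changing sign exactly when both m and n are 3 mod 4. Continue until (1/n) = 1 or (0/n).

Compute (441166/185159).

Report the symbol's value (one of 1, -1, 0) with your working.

(441166/185159) = (70848/185159)   [reduce mod 185159]
70848 = 2^6·1107; (2/185159) = +1 since 185159 mod 8 = 7, so (70848/185159) = (+1)^6·(1107/185159); sign now +1
reciprocity: (1107/185159) = -1·(185159/1107) since 1107 mod 4 = 3, 185159 mod 4 = 3; sign now -1
(185159/1107) = (290/1107)   [reduce mod 1107]
290 = 2^1·145; (2/1107) = -1 since 1107 mod 8 = 3, so (290/1107) = (-1)^1·(145/1107); sign now +1
reciprocity: (145/1107) = +1·(1107/145) since 145 mod 4 = 1, 1107 mod 4 = 3; sign now +1
(1107/145) = (92/145)   [reduce mod 145]
92 = 2^2·23; (2/145) = +1 since 145 mod 8 = 1, so (92/145) = (+1)^2·(23/145); sign now +1
reciprocity: (23/145) = +1·(145/23) since 23 mod 4 = 3, 145 mod 4 = 1; sign now +1
(145/23) = (7/23)   [reduce mod 23]
reciprocity: (7/23) = -1·(23/7) since 7 mod 4 = 3, 23 mod 4 = 3; sign now -1
(23/7) = (2/7)   [reduce mod 7]
2 = 2^1·1; (2/7) = +1 since 7 mod 8 = 7, so (2/7) = (+1)^1·(1/7); sign now -1
(1/7) = 1; final value = sign = -1

-1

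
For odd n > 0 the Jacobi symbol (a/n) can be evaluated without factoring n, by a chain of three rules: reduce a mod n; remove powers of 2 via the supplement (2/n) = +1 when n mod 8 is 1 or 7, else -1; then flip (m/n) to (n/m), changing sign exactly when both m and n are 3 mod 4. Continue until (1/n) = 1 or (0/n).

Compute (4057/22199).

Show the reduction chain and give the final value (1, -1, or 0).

flip (4057/22199) -> (22199/4057): both odd, 4057 mod 4 = 1, 22199 mod 4 = 3, so the flip contributes +1; sign now +1
(22199/4057): 22199 mod 4057 = 1914, so (22199/4057) = (1914/4057)
factor out 2^1: 1914 = 2^1·957; with 4057 mod 8 = 1, (2/4057) = +1; sign now +1; continue with (957/4057)
flip (957/4057) -> (4057/957): both odd, 957 mod 4 = 1, 4057 mod 4 = 1, so the flip contributes +1; sign now +1
(4057/957): 4057 mod 957 = 229, so (4057/957) = (229/957)
flip (229/957) -> (957/229): both odd, 229 mod 4 = 1, 957 mod 4 = 1, so the flip contributes +1; sign now +1
(957/229): 957 mod 229 = 41, so (957/229) = (41/229)
flip (41/229) -> (229/41): both odd, 41 mod 4 = 1, 229 mod 4 = 1, so the flip contributes +1; sign now +1
(229/41): 229 mod 41 = 24, so (229/41) = (24/41)
factor out 2^3: 24 = 2^3·3; with 41 mod 8 = 1, (2/41) = +1; sign now +1; continue with (3/41)
flip (3/41) -> (41/3): both odd, 3 mod 4 = 3, 41 mod 4 = 1, so the flip contributes +1; sign now +1
(41/3): 41 mod 3 = 2, so (41/3) = (2/3)
factor out 2^1: 2 = 2^1·1; with 3 mod 8 = 3, (2/3) = -1; sign now -1; continue with (1/3)
reached (1/3) = 1, so the symbol is -1

-1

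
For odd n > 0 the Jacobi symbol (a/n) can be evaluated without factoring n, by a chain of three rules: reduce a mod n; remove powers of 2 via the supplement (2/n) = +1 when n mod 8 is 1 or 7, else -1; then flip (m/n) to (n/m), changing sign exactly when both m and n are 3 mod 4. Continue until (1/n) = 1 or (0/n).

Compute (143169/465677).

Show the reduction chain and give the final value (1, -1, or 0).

1

reciprocity: (143169/465677) = +1·(465677/143169) since 143169 mod 4 = 1, 465677 mod 4 = 1; sign now +1
(465677/143169) = (36170/143169)   [reduce mod 143169]
36170 = 2^1·18085; (2/143169) = +1 since 143169 mod 8 = 1, so (36170/143169) = (+1)^1·(18085/143169); sign now +1
reciprocity: (18085/143169) = +1·(143169/18085) since 18085 mod 4 = 1, 143169 mod 4 = 1; sign now +1
(143169/18085) = (16574/18085)   [reduce mod 18085]
16574 = 2^1·8287; (2/18085) = -1 since 18085 mod 8 = 5, so (16574/18085) = (-1)^1·(8287/18085); sign now -1
reciprocity: (8287/18085) = +1·(18085/8287) since 8287 mod 4 = 3, 18085 mod 4 = 1; sign now -1
(18085/8287) = (1511/8287)   [reduce mod 8287]
reciprocity: (1511/8287) = -1·(8287/1511) since 1511 mod 4 = 3, 8287 mod 4 = 3; sign now +1
(8287/1511) = (732/1511)   [reduce mod 1511]
732 = 2^2·183; (2/1511) = +1 since 1511 mod 8 = 7, so (732/1511) = (+1)^2·(183/1511); sign now +1
reciprocity: (183/1511) = -1·(1511/183) since 183 mod 4 = 3, 1511 mod 4 = 3; sign now -1
(1511/183) = (47/183)   [reduce mod 183]
reciprocity: (47/183) = -1·(183/47) since 47 mod 4 = 3, 183 mod 4 = 3; sign now +1
(183/47) = (42/47)   [reduce mod 47]
42 = 2^1·21; (2/47) = +1 since 47 mod 8 = 7, so (42/47) = (+1)^1·(21/47); sign now +1
reciprocity: (21/47) = +1·(47/21) since 21 mod 4 = 1, 47 mod 4 = 3; sign now +1
(47/21) = (5/21)   [reduce mod 21]
reciprocity: (5/21) = +1·(21/5) since 5 mod 4 = 1, 21 mod 4 = 1; sign now +1
(21/5) = (1/5)   [reduce mod 5]
(1/5) = 1; final value = sign = +1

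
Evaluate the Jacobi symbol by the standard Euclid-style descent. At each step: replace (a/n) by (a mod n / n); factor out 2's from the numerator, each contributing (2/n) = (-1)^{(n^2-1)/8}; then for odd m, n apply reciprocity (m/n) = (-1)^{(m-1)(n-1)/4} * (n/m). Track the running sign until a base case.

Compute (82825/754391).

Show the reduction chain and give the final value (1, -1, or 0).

reciprocity: (82825/754391) = +1·(754391/82825) since 82825 mod 4 = 1, 754391 mod 4 = 3; sign now +1
(754391/82825) = (8966/82825)   [reduce mod 82825]
8966 = 2^1·4483; (2/82825) = +1 since 82825 mod 8 = 1, so (8966/82825) = (+1)^1·(4483/82825); sign now +1
reciprocity: (4483/82825) = +1·(82825/4483) since 4483 mod 4 = 3, 82825 mod 4 = 1; sign now +1
(82825/4483) = (2131/4483)   [reduce mod 4483]
reciprocity: (2131/4483) = -1·(4483/2131) since 2131 mod 4 = 3, 4483 mod 4 = 3; sign now -1
(4483/2131) = (221/2131)   [reduce mod 2131]
reciprocity: (221/2131) = +1·(2131/221) since 221 mod 4 = 1, 2131 mod 4 = 3; sign now -1
(2131/221) = (142/221)   [reduce mod 221]
142 = 2^1·71; (2/221) = -1 since 221 mod 8 = 5, so (142/221) = (-1)^1·(71/221); sign now +1
reciprocity: (71/221) = +1·(221/71) since 71 mod 4 = 3, 221 mod 4 = 1; sign now +1
(221/71) = (8/71)   [reduce mod 71]
8 = 2^3·1; (2/71) = +1 since 71 mod 8 = 7, so (8/71) = (+1)^3·(1/71); sign now +1
(1/71) = 1; final value = sign = +1

1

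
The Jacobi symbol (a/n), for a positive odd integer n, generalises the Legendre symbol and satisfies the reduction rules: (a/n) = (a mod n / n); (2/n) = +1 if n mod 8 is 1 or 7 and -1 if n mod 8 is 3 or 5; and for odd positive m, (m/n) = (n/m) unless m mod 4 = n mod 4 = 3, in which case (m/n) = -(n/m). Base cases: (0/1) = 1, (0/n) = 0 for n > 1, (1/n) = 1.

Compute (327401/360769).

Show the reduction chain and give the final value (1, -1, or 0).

reciprocity: (327401/360769) = +1·(360769/327401) since 327401 mod 4 = 1, 360769 mod 4 = 1; sign now +1
(360769/327401) = (33368/327401)   [reduce mod 327401]
33368 = 2^3·4171; (2/327401) = +1 since 327401 mod 8 = 1, so (33368/327401) = (+1)^3·(4171/327401); sign now +1
reciprocity: (4171/327401) = +1·(327401/4171) since 4171 mod 4 = 3, 327401 mod 4 = 1; sign now +1
(327401/4171) = (2063/4171)   [reduce mod 4171]
reciprocity: (2063/4171) = -1·(4171/2063) since 2063 mod 4 = 3, 4171 mod 4 = 3; sign now -1
(4171/2063) = (45/2063)   [reduce mod 2063]
reciprocity: (45/2063) = +1·(2063/45) since 45 mod 4 = 1, 2063 mod 4 = 3; sign now -1
(2063/45) = (38/45)   [reduce mod 45]
38 = 2^1·19; (2/45) = -1 since 45 mod 8 = 5, so (38/45) = (-1)^1·(19/45); sign now +1
reciprocity: (19/45) = +1·(45/19) since 19 mod 4 = 3, 45 mod 4 = 1; sign now +1
(45/19) = (7/19)   [reduce mod 19]
reciprocity: (7/19) = -1·(19/7) since 7 mod 4 = 3, 19 mod 4 = 3; sign now -1
(19/7) = (5/7)   [reduce mod 7]
reciprocity: (5/7) = +1·(7/5) since 5 mod 4 = 1, 7 mod 4 = 3; sign now -1
(7/5) = (2/5)   [reduce mod 5]
2 = 2^1·1; (2/5) = -1 since 5 mod 8 = 5, so (2/5) = (-1)^1·(1/5); sign now +1
(1/5) = 1; final value = sign = +1

1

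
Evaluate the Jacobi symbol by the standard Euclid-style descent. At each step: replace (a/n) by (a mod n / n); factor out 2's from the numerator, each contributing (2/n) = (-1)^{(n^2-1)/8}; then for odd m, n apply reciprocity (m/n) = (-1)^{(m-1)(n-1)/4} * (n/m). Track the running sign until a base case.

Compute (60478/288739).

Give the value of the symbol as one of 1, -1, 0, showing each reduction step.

0

60478 = 2^1·30239; (2/288739) = -1 since 288739 mod 8 = 3, so (60478/288739) = (-1)^1·(30239/288739); sign now -1
reciprocity: (30239/288739) = -1·(288739/30239) since 30239 mod 4 = 3, 288739 mod 4 = 3; sign now +1
(288739/30239) = (16588/30239)   [reduce mod 30239]
16588 = 2^2·4147; (2/30239) = +1 since 30239 mod 8 = 7, so (16588/30239) = (+1)^2·(4147/30239); sign now +1
reciprocity: (4147/30239) = -1·(30239/4147) since 4147 mod 4 = 3, 30239 mod 4 = 3; sign now -1
(30239/4147) = (1210/4147)   [reduce mod 4147]
1210 = 2^1·605; (2/4147) = -1 since 4147 mod 8 = 3, so (1210/4147) = (-1)^1·(605/4147); sign now +1
reciprocity: (605/4147) = +1·(4147/605) since 605 mod 4 = 1, 4147 mod 4 = 3; sign now +1
(4147/605) = (517/605)   [reduce mod 605]
reciprocity: (517/605) = +1·(605/517) since 517 mod 4 = 1, 605 mod 4 = 1; sign now +1
(605/517) = (88/517)   [reduce mod 517]
88 = 2^3·11; (2/517) = -1 since 517 mod 8 = 5, so (88/517) = (-1)^3·(11/517); sign now -1
reciprocity: (11/517) = +1·(517/11) since 11 mod 4 = 3, 517 mod 4 = 1; sign now -1
(517/11) = (0/11)   [reduce mod 11]
(0/11) = 0   [gcd(a, n) > 1]; final value = 0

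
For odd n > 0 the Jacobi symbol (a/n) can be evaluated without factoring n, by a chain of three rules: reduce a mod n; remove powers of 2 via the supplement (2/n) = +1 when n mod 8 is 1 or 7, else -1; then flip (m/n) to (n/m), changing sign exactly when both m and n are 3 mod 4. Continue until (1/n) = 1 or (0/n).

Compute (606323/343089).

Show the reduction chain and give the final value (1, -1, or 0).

-1

(606323/343089) = (263234/343089)   [reduce mod 343089]
263234 = 2^1·131617; (2/343089) = +1 since 343089 mod 8 = 1, so (263234/343089) = (+1)^1·(131617/343089); sign now +1
reciprocity: (131617/343089) = +1·(343089/131617) since 131617 mod 4 = 1, 343089 mod 4 = 1; sign now +1
(343089/131617) = (79855/131617)   [reduce mod 131617]
reciprocity: (79855/131617) = +1·(131617/79855) since 79855 mod 4 = 3, 131617 mod 4 = 1; sign now +1
(131617/79855) = (51762/79855)   [reduce mod 79855]
51762 = 2^1·25881; (2/79855) = +1 since 79855 mod 8 = 7, so (51762/79855) = (+1)^1·(25881/79855); sign now +1
reciprocity: (25881/79855) = +1·(79855/25881) since 25881 mod 4 = 1, 79855 mod 4 = 3; sign now +1
(79855/25881) = (2212/25881)   [reduce mod 25881]
2212 = 2^2·553; (2/25881) = +1 since 25881 mod 8 = 1, so (2212/25881) = (+1)^2·(553/25881); sign now +1
reciprocity: (553/25881) = +1·(25881/553) since 553 mod 4 = 1, 25881 mod 4 = 1; sign now +1
(25881/553) = (443/553)   [reduce mod 553]
reciprocity: (443/553) = +1·(553/443) since 443 mod 4 = 3, 553 mod 4 = 1; sign now +1
(553/443) = (110/443)   [reduce mod 443]
110 = 2^1·55; (2/443) = -1 since 443 mod 8 = 3, so (110/443) = (-1)^1·(55/443); sign now -1
reciprocity: (55/443) = -1·(443/55) since 55 mod 4 = 3, 443 mod 4 = 3; sign now +1
(443/55) = (3/55)   [reduce mod 55]
reciprocity: (3/55) = -1·(55/3) since 3 mod 4 = 3, 55 mod 4 = 3; sign now -1
(55/3) = (1/3)   [reduce mod 3]
(1/3) = 1; final value = sign = -1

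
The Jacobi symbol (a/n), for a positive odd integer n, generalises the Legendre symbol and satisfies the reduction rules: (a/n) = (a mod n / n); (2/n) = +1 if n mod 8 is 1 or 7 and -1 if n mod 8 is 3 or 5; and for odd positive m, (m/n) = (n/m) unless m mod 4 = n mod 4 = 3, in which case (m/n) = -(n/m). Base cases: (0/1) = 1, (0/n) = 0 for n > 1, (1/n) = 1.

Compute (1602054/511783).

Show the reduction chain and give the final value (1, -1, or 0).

-1

(1602054/511783): 1602054 mod 511783 = 66705, so (1602054/511783) = (66705/511783)
flip (66705/511783) -> (511783/66705): both odd, 66705 mod 4 = 1, 511783 mod 4 = 3, so the flip contributes +1; sign now +1
(511783/66705): 511783 mod 66705 = 44848, so (511783/66705) = (44848/66705)
factor out 2^4: 44848 = 2^4·2803; with 66705 mod 8 = 1, (2/66705) = +1; sign now +1; continue with (2803/66705)
flip (2803/66705) -> (66705/2803): both odd, 2803 mod 4 = 3, 66705 mod 4 = 1, so the flip contributes +1; sign now +1
(66705/2803): 66705 mod 2803 = 2236, so (66705/2803) = (2236/2803)
factor out 2^2: 2236 = 2^2·559; with 2803 mod 8 = 3, (2/2803) = -1; sign now +1; continue with (559/2803)
flip (559/2803) -> (2803/559): both odd, 559 mod 4 = 3, 2803 mod 4 = 3, so the flip contributes -1; sign now -1
(2803/559): 2803 mod 559 = 8, so (2803/559) = (8/559)
factor out 2^3: 8 = 2^3·1; with 559 mod 8 = 7, (2/559) = +1; sign now -1; continue with (1/559)
reached (1/559) = 1, so the symbol is -1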